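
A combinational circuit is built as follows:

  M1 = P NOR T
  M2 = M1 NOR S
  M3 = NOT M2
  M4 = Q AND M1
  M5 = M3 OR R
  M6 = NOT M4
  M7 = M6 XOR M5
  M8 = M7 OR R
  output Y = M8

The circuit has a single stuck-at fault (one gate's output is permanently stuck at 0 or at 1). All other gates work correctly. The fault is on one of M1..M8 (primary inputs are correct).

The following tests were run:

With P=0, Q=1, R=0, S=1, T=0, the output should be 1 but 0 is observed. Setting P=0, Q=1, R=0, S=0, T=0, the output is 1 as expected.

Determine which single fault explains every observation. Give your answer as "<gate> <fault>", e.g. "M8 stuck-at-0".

M1 stuck-at-0

Fault-free values for test 1 (P=0, Q=1, R=0, S=1, T=0): M1=1, M2=0, M3=1, M4=1, M5=1, M6=0, M7=1, M8=1, giving Y=1. Observed 0.
Test 1: faults giving observed 0 are {M1 stuck-at-0, M2 stuck-at-1, M3 stuck-at-0, M4 stuck-at-0, M5 stuck-at-0, M6 stuck-at-1, M7 stuck-at-0, M8 stuck-at-0}.
Test 2 (P=0, Q=1, R=0, S=0, T=0): fault-free M1=1, M2=0, M3=1, M4=1, M5=1, M6=0, M7=1, M8=1 → 1; observed 1. Eliminates M2 stuck-at-1, M3 stuck-at-0, M4 stuck-at-0, M5 stuck-at-0, M6 stuck-at-1, M7 stuck-at-0, M8 stuck-at-0.
Only M1 stuck-at-0 is consistent with every test.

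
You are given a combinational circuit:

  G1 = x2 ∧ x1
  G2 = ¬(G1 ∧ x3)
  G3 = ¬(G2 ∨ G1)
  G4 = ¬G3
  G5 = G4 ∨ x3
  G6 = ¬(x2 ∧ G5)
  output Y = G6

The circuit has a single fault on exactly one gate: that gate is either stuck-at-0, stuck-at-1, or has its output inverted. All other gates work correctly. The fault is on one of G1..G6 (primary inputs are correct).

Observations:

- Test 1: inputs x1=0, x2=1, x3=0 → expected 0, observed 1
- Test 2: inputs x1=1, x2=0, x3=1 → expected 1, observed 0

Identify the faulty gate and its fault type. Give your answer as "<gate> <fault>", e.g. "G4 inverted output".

Fault-free values for test 1 (x1=0, x2=1, x3=0): G1=0, G2=1, G3=0, G4=1, G5=1, G6=0, giving Y=0. Observed 1.
Test 1: faults giving observed 1 are {G2 stuck-at-0, G2 inverted output, G3 stuck-at-1, G3 inverted output, G4 stuck-at-0, G4 inverted output, G5 stuck-at-0, G5 inverted output, G6 stuck-at-1, G6 inverted output}.
Test 2 (x1=1, x2=0, x3=1): fault-free G1=0, G2=1, G3=0, G4=1, G5=1, G6=1 → 1; observed 0. Eliminates G2 stuck-at-0, G2 inverted output, G3 stuck-at-1, G3 inverted output, G4 stuck-at-0, G4 inverted output, G5 stuck-at-0, G5 inverted output, G6 stuck-at-1.
Only G6 inverted output is consistent with every test.

G6 inverted output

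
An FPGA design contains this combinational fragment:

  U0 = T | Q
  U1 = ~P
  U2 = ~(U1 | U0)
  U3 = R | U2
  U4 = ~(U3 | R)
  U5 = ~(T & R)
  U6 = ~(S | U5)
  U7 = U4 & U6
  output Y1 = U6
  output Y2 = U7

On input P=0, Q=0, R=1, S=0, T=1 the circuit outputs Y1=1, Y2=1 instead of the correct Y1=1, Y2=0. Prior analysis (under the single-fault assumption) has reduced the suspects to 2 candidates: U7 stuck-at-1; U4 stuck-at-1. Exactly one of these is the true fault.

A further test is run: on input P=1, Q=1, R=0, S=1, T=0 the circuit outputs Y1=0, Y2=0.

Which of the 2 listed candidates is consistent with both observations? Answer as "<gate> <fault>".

Evaluate each candidate on input P=1, Q=1, R=0, S=1, T=0:
  U7 stuck-at-1: U0=1, U1=0, U2=0, U3=0, U4=1, U5=1, U6=0, U7=1 [stuck-at-1] → Y1=0, Y2=1 — eliminated
  U4 stuck-at-1: U0=1, U1=0, U2=0, U3=0, U4=1 [stuck-at-1], U5=1, U6=0, U7=0 → Y1=0, Y2=0 — matches
Only U4 stuck-at-1 reproduces the observed Y1=0, Y2=0.

U4 stuck-at-1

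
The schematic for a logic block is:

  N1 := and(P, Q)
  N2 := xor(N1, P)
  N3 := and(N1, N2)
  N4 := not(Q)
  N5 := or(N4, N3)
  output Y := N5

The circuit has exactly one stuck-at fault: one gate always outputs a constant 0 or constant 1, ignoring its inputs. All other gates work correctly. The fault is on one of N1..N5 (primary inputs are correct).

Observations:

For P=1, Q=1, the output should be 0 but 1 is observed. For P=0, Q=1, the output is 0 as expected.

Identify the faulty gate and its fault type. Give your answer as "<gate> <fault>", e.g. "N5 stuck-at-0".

Fault-free values for test 1 (P=1, Q=1): N1=1, N2=0, N3=0, N4=0, N5=0, giving Y=0. Observed 1.
Test 1: faults giving observed 1 are {N2 stuck-at-1, N3 stuck-at-1, N4 stuck-at-1, N5 stuck-at-1}.
Test 2 (P=0, Q=1): fault-free N1=0, N2=0, N3=0, N4=0, N5=0 → 0; observed 0. Eliminates N3 stuck-at-1, N4 stuck-at-1, N5 stuck-at-1.
Only N2 stuck-at-1 is consistent with every test.

N2 stuck-at-1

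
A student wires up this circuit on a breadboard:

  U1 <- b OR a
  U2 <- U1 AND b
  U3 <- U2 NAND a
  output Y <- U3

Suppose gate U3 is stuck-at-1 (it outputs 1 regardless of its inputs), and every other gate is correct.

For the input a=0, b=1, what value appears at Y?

Propagate with U3 forced: U1=1, U2=1, U3=1 [stuck-at-1].
So Y = 1. (Same as the fault-free value — the fault is masked on this input.)

1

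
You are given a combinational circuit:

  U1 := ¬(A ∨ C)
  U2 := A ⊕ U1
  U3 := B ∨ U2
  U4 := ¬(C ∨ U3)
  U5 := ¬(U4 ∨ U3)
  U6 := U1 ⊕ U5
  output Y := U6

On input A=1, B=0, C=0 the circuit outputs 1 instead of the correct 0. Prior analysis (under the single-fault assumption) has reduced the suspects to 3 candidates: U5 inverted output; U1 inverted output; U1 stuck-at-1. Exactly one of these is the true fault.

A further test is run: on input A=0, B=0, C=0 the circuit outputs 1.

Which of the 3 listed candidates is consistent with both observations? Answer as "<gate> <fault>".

U1 stuck-at-1

Evaluate each candidate on input A=0, B=0, C=0:
  U5 inverted output: U1=1, U2=1, U3=1, U4=0, U5=1 [inverted output], U6=0 → 0 — eliminated
  U1 inverted output: U1=0 [inverted output], U2=0, U3=0, U4=1, U5=0, U6=0 → 0 — eliminated
  U1 stuck-at-1: U1=1 [stuck-at-1], U2=1, U3=1, U4=0, U5=0, U6=1 → 1 — matches
Only U1 stuck-at-1 reproduces the observed 1.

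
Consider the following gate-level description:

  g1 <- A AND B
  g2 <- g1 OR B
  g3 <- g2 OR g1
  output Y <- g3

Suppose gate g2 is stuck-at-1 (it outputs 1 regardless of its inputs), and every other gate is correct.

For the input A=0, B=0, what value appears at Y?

Propagate with g2 forced: g1=0, g2=1 [stuck-at-1], g3=1.
So Y = 1. (Without the fault it would be 0.)

1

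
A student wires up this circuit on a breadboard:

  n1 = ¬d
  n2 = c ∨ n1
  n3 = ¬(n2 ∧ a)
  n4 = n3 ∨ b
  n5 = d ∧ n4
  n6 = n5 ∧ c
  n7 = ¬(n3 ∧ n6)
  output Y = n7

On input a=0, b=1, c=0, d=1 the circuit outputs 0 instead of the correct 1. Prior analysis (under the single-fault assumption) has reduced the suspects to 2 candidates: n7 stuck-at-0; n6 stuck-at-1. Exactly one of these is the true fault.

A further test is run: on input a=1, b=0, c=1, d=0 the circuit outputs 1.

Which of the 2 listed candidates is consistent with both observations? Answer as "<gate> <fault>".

Evaluate each candidate on input a=1, b=0, c=1, d=0:
  n7 stuck-at-0: n1=1, n2=1, n3=0, n4=0, n5=0, n6=0, n7=0 [stuck-at-0] → 0 — eliminated
  n6 stuck-at-1: n1=1, n2=1, n3=0, n4=0, n5=0, n6=1 [stuck-at-1], n7=1 → 1 — matches
Only n6 stuck-at-1 reproduces the observed 1.

n6 stuck-at-1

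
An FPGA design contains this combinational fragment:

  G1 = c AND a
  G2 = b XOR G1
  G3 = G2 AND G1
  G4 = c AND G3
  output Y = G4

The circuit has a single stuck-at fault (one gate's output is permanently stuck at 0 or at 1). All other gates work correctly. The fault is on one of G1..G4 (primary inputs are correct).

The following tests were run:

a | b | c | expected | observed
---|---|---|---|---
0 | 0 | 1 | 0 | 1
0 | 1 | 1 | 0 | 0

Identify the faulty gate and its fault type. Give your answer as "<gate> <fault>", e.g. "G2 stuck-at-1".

G1 stuck-at-1

Fault-free values for test 1 (a=0, b=0, c=1): G1=0, G2=0, G3=0, G4=0, giving Y=0. Observed 1.
Test 1: faults giving observed 1 are {G1 stuck-at-1, G3 stuck-at-1, G4 stuck-at-1}.
Test 2 (a=0, b=1, c=1): fault-free G1=0, G2=1, G3=0, G4=0 → 0; observed 0. Eliminates G3 stuck-at-1, G4 stuck-at-1.
Only G1 stuck-at-1 is consistent with every test.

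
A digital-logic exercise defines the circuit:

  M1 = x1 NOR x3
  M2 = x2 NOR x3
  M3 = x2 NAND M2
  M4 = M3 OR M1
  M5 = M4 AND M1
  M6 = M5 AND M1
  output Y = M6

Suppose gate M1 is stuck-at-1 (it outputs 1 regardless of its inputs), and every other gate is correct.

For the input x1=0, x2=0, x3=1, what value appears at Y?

1

Propagate with M1 forced: M1=1 [stuck-at-1], M2=0, M3=1, M4=1, M5=1, M6=1.
So Y = 1. (Without the fault it would be 0.)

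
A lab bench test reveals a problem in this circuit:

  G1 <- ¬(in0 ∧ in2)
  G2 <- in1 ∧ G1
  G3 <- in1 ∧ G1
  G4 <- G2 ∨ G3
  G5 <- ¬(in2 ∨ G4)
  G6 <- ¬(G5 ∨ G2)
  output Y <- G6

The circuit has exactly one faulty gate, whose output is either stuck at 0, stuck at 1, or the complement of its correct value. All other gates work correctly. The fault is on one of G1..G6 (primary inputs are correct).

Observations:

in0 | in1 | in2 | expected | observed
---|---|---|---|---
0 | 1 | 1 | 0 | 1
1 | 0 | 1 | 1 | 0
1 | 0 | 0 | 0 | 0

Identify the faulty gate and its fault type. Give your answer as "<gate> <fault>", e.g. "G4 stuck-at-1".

G2 inverted output

Fault-free values for test 1 (in0=0, in1=1, in2=1): G1=1, G2=1, G3=1, G4=1, G5=0, G6=0, giving Y=0. Observed 1.
Test 1: faults giving observed 1 are {G1 stuck-at-0, G1 inverted output, G2 stuck-at-0, G2 inverted output, G6 stuck-at-1, G6 inverted output}.
Test 2 (in0=1, in1=0, in2=1): fault-free G1=0, G2=0, G3=0, G4=0, G5=0, G6=1 → 1; observed 0. Eliminates G1 stuck-at-0, G1 inverted output, G2 stuck-at-0, G6 stuck-at-1.
Test 3 (in0=1, in1=0, in2=0): fault-free G1=1, G2=0, G3=0, G4=0, G5=1, G6=0 → 0; observed 0. Eliminates G6 inverted output.
Only G2 inverted output is consistent with every test.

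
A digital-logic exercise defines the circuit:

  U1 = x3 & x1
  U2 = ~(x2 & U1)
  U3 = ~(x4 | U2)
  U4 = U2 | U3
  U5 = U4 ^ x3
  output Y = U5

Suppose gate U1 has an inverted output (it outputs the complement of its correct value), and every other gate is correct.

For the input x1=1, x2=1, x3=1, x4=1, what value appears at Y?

Propagate with U1 forced: U1=0 [inverted output], U2=1, U3=0, U4=1, U5=0.
So Y = 0. (Without the fault it would be 1.)

0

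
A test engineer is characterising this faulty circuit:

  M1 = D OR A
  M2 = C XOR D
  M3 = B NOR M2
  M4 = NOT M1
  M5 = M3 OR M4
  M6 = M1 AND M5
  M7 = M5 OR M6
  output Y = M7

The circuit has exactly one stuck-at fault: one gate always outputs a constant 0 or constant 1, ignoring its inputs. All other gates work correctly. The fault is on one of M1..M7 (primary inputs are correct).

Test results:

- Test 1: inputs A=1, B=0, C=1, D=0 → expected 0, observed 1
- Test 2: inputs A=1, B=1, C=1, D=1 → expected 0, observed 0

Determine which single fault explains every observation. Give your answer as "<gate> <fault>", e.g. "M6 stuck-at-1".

Fault-free values for test 1 (A=1, B=0, C=1, D=0): M1=1, M2=1, M3=0, M4=0, M5=0, M6=0, M7=0, giving Y=0. Observed 1.
Test 1: faults giving observed 1 are {M1 stuck-at-0, M2 stuck-at-0, M3 stuck-at-1, M4 stuck-at-1, M5 stuck-at-1, M6 stuck-at-1, M7 stuck-at-1}.
Test 2 (A=1, B=1, C=1, D=1): fault-free M1=1, M2=0, M3=0, M4=0, M5=0, M6=0, M7=0 → 0; observed 0. Eliminates M1 stuck-at-0, M3 stuck-at-1, M4 stuck-at-1, M5 stuck-at-1, M6 stuck-at-1, M7 stuck-at-1.
Only M2 stuck-at-0 is consistent with every test.

M2 stuck-at-0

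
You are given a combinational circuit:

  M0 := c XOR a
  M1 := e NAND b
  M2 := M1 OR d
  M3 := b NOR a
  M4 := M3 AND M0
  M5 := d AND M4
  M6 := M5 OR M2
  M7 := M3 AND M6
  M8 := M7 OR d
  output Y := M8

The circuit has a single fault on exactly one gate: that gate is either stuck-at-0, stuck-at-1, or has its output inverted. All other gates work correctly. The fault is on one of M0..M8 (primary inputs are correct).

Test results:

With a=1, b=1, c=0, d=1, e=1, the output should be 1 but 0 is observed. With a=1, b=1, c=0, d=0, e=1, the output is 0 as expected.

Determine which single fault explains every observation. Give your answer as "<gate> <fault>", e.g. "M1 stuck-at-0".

M8 stuck-at-0

Fault-free values for test 1 (a=1, b=1, c=0, d=1, e=1): M0=1, M1=0, M2=1, M3=0, M4=0, M5=0, M6=1, M7=0, M8=1, giving Y=1. Observed 0.
Test 1: faults giving observed 0 are {M8 stuck-at-0, M8 inverted output}.
Test 2 (a=1, b=1, c=0, d=0, e=1): fault-free M0=1, M1=0, M2=0, M3=0, M4=0, M5=0, M6=0, M7=0, M8=0 → 0; observed 0. Eliminates M8 inverted output.
Only M8 stuck-at-0 is consistent with every test.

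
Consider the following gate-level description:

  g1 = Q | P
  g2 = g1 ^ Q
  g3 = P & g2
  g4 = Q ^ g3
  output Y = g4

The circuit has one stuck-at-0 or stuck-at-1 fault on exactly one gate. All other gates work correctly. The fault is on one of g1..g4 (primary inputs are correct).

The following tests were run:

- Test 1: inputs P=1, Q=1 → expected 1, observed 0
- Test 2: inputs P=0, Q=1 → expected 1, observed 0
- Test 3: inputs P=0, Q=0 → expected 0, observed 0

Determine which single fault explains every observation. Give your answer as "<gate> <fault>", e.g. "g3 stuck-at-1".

Fault-free values for test 1 (P=1, Q=1): g1=1, g2=0, g3=0, g4=1, giving Y=1. Observed 0.
Test 1: faults giving observed 0 are {g1 stuck-at-0, g2 stuck-at-1, g3 stuck-at-1, g4 stuck-at-0}.
Test 2 (P=0, Q=1): fault-free g1=1, g2=0, g3=0, g4=1 → 1; observed 0. Eliminates g1 stuck-at-0, g2 stuck-at-1.
Test 3 (P=0, Q=0): fault-free g1=0, g2=0, g3=0, g4=0 → 0; observed 0. Eliminates g3 stuck-at-1.
Only g4 stuck-at-0 is consistent with every test.

g4 stuck-at-0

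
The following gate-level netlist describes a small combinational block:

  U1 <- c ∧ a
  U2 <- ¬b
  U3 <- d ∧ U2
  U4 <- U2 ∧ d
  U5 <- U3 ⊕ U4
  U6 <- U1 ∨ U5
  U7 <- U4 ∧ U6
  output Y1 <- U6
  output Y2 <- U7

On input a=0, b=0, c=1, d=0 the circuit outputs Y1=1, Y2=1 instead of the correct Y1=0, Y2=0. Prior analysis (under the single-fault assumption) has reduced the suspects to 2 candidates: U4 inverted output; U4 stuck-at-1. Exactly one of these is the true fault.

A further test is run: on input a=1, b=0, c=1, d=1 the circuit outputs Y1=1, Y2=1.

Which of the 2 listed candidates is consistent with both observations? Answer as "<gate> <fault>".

Evaluate each candidate on input a=1, b=0, c=1, d=1:
  U4 inverted output: U1=1, U2=1, U3=1, U4=0 [inverted output], U5=1, U6=1, U7=0 → Y1=1, Y2=0 — eliminated
  U4 stuck-at-1: U1=1, U2=1, U3=1, U4=1 [stuck-at-1], U5=0, U6=1, U7=1 → Y1=1, Y2=1 — matches
Only U4 stuck-at-1 reproduces the observed Y1=1, Y2=1.

U4 stuck-at-1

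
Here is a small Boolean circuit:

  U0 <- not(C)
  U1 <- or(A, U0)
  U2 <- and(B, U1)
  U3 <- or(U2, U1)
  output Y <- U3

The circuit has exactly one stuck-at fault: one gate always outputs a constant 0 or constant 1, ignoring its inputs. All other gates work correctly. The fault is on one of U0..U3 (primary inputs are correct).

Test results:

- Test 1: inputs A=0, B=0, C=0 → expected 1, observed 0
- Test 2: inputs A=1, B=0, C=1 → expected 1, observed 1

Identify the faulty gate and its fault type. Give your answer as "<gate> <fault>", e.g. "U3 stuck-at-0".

U0 stuck-at-0

Fault-free values for test 1 (A=0, B=0, C=0): U0=1, U1=1, U2=0, U3=1, giving Y=1. Observed 0.
Test 1: faults giving observed 0 are {U0 stuck-at-0, U1 stuck-at-0, U3 stuck-at-0}.
Test 2 (A=1, B=0, C=1): fault-free U0=0, U1=1, U2=0, U3=1 → 1; observed 1. Eliminates U1 stuck-at-0, U3 stuck-at-0.
Only U0 stuck-at-0 is consistent with every test.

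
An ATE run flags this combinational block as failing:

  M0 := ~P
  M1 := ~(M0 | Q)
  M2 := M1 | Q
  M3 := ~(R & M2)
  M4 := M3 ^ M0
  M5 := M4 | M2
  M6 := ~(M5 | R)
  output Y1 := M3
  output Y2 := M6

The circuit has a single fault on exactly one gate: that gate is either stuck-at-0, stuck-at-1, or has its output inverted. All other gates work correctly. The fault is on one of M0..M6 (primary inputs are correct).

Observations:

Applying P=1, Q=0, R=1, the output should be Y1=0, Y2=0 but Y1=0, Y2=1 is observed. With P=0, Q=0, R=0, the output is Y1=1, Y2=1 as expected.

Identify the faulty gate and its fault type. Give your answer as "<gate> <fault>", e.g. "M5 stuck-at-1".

Fault-free values for test 1 (P=1, Q=0, R=1): M0=0, M1=1, M2=1, M3=0, M4=0, M5=1, M6=0, giving Y1=0, Y2=0. Observed Y1=0, Y2=1.
Test 1: faults giving observed Y1=0, Y2=1 are {M6 stuck-at-1, M6 inverted output}.
Test 2 (P=0, Q=0, R=0): fault-free M0=1, M1=0, M2=0, M3=1, M4=0, M5=0, M6=1 → Y1=1, Y2=1; observed Y1=1, Y2=1. Eliminates M6 inverted output.
Only M6 stuck-at-1 is consistent with every test.

M6 stuck-at-1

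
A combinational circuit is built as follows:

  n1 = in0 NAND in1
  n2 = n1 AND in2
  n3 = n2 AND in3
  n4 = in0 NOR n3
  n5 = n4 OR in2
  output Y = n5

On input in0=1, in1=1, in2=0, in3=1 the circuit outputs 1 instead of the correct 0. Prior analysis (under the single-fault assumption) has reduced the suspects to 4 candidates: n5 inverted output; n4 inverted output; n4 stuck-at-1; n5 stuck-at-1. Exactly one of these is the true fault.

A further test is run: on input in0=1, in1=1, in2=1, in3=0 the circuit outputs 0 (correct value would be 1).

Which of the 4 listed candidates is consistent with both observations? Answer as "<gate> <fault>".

Evaluate each candidate on input in0=1, in1=1, in2=1, in3=0:
  n5 inverted output: n1=0, n2=0, n3=0, n4=0, n5=0 [inverted output] → 0 — matches
  n4 inverted output: n1=0, n2=0, n3=0, n4=1 [inverted output], n5=1 → 1 — eliminated
  n4 stuck-at-1: n1=0, n2=0, n3=0, n4=1 [stuck-at-1], n5=1 → 1 — eliminated
  n5 stuck-at-1: n1=0, n2=0, n3=0, n4=0, n5=1 [stuck-at-1] → 1 — eliminated
Only n5 inverted output reproduces the observed 0.

n5 inverted output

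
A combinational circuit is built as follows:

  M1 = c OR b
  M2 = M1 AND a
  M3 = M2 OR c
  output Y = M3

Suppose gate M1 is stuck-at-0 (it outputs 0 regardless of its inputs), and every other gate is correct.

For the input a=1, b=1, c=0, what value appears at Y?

Propagate with M1 forced: M1=0 [stuck-at-0], M2=0, M3=0.
So Y = 0. (Without the fault it would be 1.)

0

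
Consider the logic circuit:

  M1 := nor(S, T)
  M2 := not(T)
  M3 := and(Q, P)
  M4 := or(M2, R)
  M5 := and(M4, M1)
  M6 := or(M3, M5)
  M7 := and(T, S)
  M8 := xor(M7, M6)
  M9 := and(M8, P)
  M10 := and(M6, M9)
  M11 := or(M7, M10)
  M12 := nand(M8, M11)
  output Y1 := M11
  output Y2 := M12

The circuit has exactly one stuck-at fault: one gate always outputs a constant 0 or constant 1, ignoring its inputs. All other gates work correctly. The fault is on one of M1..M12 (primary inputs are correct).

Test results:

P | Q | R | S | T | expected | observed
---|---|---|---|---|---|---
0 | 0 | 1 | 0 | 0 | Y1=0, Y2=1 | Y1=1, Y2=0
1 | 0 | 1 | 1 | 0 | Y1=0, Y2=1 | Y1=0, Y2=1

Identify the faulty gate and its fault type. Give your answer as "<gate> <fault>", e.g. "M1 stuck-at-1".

Fault-free values for test 1 (P=0, Q=0, R=1, S=0, T=0): M1=1, M2=1, M3=0, M4=1, M5=1, M6=1, M7=0, M8=1, M9=0, M10=0, M11=0, M12=1, giving Y1=0, Y2=1. Observed Y1=1, Y2=0.
Test 1: faults giving observed Y1=1, Y2=0 are {M9 stuck-at-1, M10 stuck-at-1, M11 stuck-at-1}.
Test 2 (P=1, Q=0, R=1, S=1, T=0): fault-free M1=0, M2=1, M3=0, M4=1, M5=0, M6=0, M7=0, M8=0, M9=0, M10=0, M11=0, M12=1 → Y1=0, Y2=1; observed Y1=0, Y2=1. Eliminates M10 stuck-at-1, M11 stuck-at-1.
Only M9 stuck-at-1 is consistent with every test.

M9 stuck-at-1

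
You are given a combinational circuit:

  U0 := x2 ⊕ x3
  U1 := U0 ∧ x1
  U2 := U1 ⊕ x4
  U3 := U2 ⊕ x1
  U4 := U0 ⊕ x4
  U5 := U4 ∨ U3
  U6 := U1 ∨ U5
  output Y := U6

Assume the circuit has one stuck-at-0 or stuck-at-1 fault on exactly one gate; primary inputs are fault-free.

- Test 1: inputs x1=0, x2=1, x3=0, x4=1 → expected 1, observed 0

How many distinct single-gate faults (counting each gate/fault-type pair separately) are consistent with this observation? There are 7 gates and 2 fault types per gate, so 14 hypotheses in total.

Fault-free: U0=1, U1=0, U2=1, U3=1, U4=0, U5=1, U6=1 → 1. Observed 0.
  U0 stuck-at-0: output 1 ✗
  U0 stuck-at-1: output 1 ✗
  U1 stuck-at-0: output 1 ✗
  U1 stuck-at-1: output 1 ✗
  U2 stuck-at-0: output 0 ✓
  U2 stuck-at-1: output 1 ✗
  U3 stuck-at-0: output 0 ✓
  U3 stuck-at-1: output 1 ✗
  U4 stuck-at-0: output 1 ✗
  U4 stuck-at-1: output 1 ✗
  U5 stuck-at-0: output 0 ✓
  U5 stuck-at-1: output 1 ✗
  U6 stuck-at-0: output 0 ✓
  U6 stuck-at-1: output 1 ✗
Consistent faults: {U2 stuck-at-0, U3 stuck-at-0, U5 stuck-at-0, U6 stuck-at-0} — 4 in all.

4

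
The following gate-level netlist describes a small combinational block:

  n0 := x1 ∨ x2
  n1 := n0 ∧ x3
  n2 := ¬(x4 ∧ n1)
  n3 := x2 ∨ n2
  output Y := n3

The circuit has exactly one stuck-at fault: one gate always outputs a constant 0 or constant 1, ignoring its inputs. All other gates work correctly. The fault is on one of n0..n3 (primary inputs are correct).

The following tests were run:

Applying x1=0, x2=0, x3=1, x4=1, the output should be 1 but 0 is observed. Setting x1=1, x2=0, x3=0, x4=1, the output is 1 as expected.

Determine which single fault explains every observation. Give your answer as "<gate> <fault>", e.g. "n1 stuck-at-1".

Fault-free values for test 1 (x1=0, x2=0, x3=1, x4=1): n0=0, n1=0, n2=1, n3=1, giving Y=1. Observed 0.
Test 1: faults giving observed 0 are {n0 stuck-at-1, n1 stuck-at-1, n2 stuck-at-0, n3 stuck-at-0}.
Test 2 (x1=1, x2=0, x3=0, x4=1): fault-free n0=1, n1=0, n2=1, n3=1 → 1; observed 1. Eliminates n1 stuck-at-1, n2 stuck-at-0, n3 stuck-at-0.
Only n0 stuck-at-1 is consistent with every test.

n0 stuck-at-1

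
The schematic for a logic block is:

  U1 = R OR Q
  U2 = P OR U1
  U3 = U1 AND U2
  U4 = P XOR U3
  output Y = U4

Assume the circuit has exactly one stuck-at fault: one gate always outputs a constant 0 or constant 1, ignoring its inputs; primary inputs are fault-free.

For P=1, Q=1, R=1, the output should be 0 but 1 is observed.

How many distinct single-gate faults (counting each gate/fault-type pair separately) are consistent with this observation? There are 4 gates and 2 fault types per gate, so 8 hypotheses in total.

Fault-free: U1=1, U2=1, U3=1, U4=0 → 0. Observed 1.
  U1 stuck-at-0: output 1 ✓
  U1 stuck-at-1: output 0 ✗
  U2 stuck-at-0: output 1 ✓
  U2 stuck-at-1: output 0 ✗
  U3 stuck-at-0: output 1 ✓
  U3 stuck-at-1: output 0 ✗
  U4 stuck-at-0: output 0 ✗
  U4 stuck-at-1: output 1 ✓
Consistent faults: {U1 stuck-at-0, U2 stuck-at-0, U3 stuck-at-0, U4 stuck-at-1} — 4 in all.

4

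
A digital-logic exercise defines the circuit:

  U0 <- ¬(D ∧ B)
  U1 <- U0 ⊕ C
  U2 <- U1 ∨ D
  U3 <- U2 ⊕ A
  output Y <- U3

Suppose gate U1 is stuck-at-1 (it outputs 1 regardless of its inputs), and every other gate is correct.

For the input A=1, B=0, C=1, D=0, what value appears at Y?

Propagate with U1 forced: U0=1, U1=1 [stuck-at-1], U2=1, U3=0.
So Y = 0. (Without the fault it would be 1.)

0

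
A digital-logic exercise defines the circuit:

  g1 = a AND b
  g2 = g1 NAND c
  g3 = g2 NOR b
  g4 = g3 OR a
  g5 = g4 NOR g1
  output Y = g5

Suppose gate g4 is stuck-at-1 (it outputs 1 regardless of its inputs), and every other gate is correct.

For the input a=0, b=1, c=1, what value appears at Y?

0

Propagate with g4 forced: g1=0, g2=1, g3=0, g4=1 [stuck-at-1], g5=0.
So Y = 0. (Without the fault it would be 1.)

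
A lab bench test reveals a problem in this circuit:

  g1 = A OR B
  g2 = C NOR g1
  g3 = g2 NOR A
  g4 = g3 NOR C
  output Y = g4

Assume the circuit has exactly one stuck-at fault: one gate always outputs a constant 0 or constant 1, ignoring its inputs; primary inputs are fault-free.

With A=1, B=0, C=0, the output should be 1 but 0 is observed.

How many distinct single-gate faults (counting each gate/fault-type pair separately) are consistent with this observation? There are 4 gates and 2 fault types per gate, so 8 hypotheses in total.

2

Fault-free: g1=1, g2=0, g3=0, g4=1 → 1. Observed 0.
  g1 stuck-at-0: output 1 ✗
  g1 stuck-at-1: output 1 ✗
  g2 stuck-at-0: output 1 ✗
  g2 stuck-at-1: output 1 ✗
  g3 stuck-at-0: output 1 ✗
  g3 stuck-at-1: output 0 ✓
  g4 stuck-at-0: output 0 ✓
  g4 stuck-at-1: output 1 ✗
Consistent faults: {g3 stuck-at-1, g4 stuck-at-0} — 2 in all.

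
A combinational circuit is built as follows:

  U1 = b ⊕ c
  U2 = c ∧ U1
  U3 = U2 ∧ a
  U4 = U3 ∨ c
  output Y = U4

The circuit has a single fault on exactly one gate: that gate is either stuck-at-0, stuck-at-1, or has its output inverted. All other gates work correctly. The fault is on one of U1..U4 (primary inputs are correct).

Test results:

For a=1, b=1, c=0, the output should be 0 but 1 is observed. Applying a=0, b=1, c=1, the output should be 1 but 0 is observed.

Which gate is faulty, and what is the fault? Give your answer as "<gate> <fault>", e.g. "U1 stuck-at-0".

U4 inverted output

Fault-free values for test 1 (a=1, b=1, c=0): U1=1, U2=0, U3=0, U4=0, giving Y=0. Observed 1.
Test 1: faults giving observed 1 are {U2 stuck-at-1, U2 inverted output, U3 stuck-at-1, U3 inverted output, U4 stuck-at-1, U4 inverted output}.
Test 2 (a=0, b=1, c=1): fault-free U1=0, U2=0, U3=0, U4=1 → 1; observed 0. Eliminates U2 stuck-at-1, U2 inverted output, U3 stuck-at-1, U3 inverted output, U4 stuck-at-1.
Only U4 inverted output is consistent with every test.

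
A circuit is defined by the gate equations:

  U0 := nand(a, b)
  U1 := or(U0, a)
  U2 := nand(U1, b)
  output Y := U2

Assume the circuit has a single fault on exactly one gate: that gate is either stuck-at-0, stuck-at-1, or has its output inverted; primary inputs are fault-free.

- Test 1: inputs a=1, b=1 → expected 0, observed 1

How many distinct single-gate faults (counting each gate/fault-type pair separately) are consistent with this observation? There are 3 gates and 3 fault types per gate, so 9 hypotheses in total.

4

Fault-free: U0=0, U1=1, U2=0 → 0. Observed 1.
  U0 stuck-at-0: output 0 ✗
  U0 stuck-at-1: output 0 ✗
  U0 inverted output: output 0 ✗
  U1 stuck-at-0: output 1 ✓
  U1 stuck-at-1: output 0 ✗
  U1 inverted output: output 1 ✓
  U2 stuck-at-0: output 0 ✗
  U2 stuck-at-1: output 1 ✓
  U2 inverted output: output 1 ✓
Consistent faults: {U1 stuck-at-0, U1 inverted output, U2 stuck-at-1, U2 inverted output} — 4 in all.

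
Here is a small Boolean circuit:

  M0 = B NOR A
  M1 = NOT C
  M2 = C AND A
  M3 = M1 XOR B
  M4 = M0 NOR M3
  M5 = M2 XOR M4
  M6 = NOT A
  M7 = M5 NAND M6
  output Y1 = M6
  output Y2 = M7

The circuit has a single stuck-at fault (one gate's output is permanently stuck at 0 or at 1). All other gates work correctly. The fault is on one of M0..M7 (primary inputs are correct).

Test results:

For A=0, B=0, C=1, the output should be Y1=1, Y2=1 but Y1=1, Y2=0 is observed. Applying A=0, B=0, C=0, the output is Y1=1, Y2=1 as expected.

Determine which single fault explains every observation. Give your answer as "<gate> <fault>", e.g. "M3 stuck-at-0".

M0 stuck-at-0

Fault-free values for test 1 (A=0, B=0, C=1): M0=1, M1=0, M2=0, M3=0, M4=0, M5=0, M6=1, M7=1, giving Y1=1, Y2=1. Observed Y1=1, Y2=0.
Test 1: faults giving observed Y1=1, Y2=0 are {M0 stuck-at-0, M2 stuck-at-1, M4 stuck-at-1, M5 stuck-at-1, M7 stuck-at-0}.
Test 2 (A=0, B=0, C=0): fault-free M0=1, M1=1, M2=0, M3=1, M4=0, M5=0, M6=1, M7=1 → Y1=1, Y2=1; observed Y1=1, Y2=1. Eliminates M2 stuck-at-1, M4 stuck-at-1, M5 stuck-at-1, M7 stuck-at-0.
Only M0 stuck-at-0 is consistent with every test.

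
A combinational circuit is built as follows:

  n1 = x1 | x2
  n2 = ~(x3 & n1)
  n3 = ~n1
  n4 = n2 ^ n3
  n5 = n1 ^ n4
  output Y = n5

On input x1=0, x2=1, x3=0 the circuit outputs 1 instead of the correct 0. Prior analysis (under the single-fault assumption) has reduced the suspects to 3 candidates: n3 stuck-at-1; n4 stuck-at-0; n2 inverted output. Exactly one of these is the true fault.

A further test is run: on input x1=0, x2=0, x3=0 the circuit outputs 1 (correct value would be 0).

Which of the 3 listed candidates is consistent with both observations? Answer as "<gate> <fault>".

n2 inverted output

Evaluate each candidate on input x1=0, x2=0, x3=0:
  n3 stuck-at-1: n1=0, n2=1, n3=1 [stuck-at-1], n4=0, n5=0 → 0 — eliminated
  n4 stuck-at-0: n1=0, n2=1, n3=1, n4=0 [stuck-at-0], n5=0 → 0 — eliminated
  n2 inverted output: n1=0, n2=0 [inverted output], n3=1, n4=1, n5=1 → 1 — matches
Only n2 inverted output reproduces the observed 1.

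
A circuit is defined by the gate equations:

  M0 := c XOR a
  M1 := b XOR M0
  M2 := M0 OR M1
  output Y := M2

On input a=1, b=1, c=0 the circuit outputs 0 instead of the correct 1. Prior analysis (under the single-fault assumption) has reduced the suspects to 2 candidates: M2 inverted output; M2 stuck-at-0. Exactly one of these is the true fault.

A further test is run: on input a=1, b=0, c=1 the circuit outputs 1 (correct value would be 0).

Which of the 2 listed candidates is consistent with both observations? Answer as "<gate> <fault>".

Evaluate each candidate on input a=1, b=0, c=1:
  M2 inverted output: M0=0, M1=0, M2=1 [inverted output] → 1 — matches
  M2 stuck-at-0: M0=0, M1=0, M2=0 [stuck-at-0] → 0 — eliminated
Only M2 inverted output reproduces the observed 1.

M2 inverted output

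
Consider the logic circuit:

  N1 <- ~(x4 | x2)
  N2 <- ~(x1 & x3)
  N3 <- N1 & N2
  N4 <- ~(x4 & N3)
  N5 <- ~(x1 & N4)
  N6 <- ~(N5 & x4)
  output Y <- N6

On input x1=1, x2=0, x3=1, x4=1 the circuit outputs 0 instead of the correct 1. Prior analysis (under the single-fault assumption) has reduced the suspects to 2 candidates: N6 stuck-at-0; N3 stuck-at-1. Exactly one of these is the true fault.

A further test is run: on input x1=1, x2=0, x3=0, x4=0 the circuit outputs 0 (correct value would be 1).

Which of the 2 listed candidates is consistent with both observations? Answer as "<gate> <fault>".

N6 stuck-at-0

Evaluate each candidate on input x1=1, x2=0, x3=0, x4=0:
  N6 stuck-at-0: N1=1, N2=1, N3=1, N4=1, N5=0, N6=0 [stuck-at-0] → 0 — matches
  N3 stuck-at-1: N1=1, N2=1, N3=1 [stuck-at-1], N4=1, N5=0, N6=1 → 1 — eliminated
Only N6 stuck-at-0 reproduces the observed 0.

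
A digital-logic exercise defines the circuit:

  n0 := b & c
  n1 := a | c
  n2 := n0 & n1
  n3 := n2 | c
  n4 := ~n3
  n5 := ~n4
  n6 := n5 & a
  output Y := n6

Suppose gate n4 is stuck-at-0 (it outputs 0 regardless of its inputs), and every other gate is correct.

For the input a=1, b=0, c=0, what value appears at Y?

Propagate with n4 forced: n0=0, n1=1, n2=0, n3=0, n4=0 [stuck-at-0], n5=1, n6=1.
So Y = 1. (Without the fault it would be 0.)

1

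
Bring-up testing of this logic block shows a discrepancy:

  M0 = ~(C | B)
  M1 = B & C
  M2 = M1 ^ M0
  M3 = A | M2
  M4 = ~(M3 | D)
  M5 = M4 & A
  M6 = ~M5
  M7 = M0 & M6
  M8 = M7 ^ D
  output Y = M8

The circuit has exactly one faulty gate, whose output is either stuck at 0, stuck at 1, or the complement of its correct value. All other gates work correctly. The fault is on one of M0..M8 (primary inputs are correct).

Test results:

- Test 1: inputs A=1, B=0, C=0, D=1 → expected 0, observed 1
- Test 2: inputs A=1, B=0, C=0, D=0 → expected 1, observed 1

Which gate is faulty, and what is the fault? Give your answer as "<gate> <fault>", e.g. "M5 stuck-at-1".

Fault-free values for test 1 (A=1, B=0, C=0, D=1): M0=1, M1=0, M2=1, M3=1, M4=0, M5=0, M6=1, M7=1, M8=0, giving Y=0. Observed 1.
Test 1: faults giving observed 1 are {M0 stuck-at-0, M0 inverted output, M4 stuck-at-1, M4 inverted output, M5 stuck-at-1, M5 inverted output, M6 stuck-at-0, M6 inverted output, M7 stuck-at-0, M7 inverted output, M8 stuck-at-1, M8 inverted output}.
Test 2 (A=1, B=0, C=0, D=0): fault-free M0=1, M1=0, M2=1, M3=1, M4=0, M5=0, M6=1, M7=1, M8=1 → 1; observed 1. Eliminates M0 stuck-at-0, M0 inverted output, M4 stuck-at-1, M4 inverted output, M5 stuck-at-1, M5 inverted output, M6 stuck-at-0, M6 inverted output, M7 stuck-at-0, M7 inverted output, M8 inverted output.
Only M8 stuck-at-1 is consistent with every test.

M8 stuck-at-1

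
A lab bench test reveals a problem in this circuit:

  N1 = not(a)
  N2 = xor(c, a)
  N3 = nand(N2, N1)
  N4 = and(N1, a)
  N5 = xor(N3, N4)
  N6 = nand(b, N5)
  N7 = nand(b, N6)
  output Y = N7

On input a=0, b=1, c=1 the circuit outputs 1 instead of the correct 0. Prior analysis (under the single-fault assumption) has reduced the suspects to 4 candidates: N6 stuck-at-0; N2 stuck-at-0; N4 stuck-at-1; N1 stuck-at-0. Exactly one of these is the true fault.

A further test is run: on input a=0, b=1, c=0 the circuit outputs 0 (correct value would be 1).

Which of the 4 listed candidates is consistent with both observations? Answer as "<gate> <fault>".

N4 stuck-at-1

Evaluate each candidate on input a=0, b=1, c=0:
  N6 stuck-at-0: N1=1, N2=0, N3=1, N4=0, N5=1, N6=0 [stuck-at-0], N7=1 → 1 — eliminated
  N2 stuck-at-0: N1=1, N2=0 [stuck-at-0], N3=1, N4=0, N5=1, N6=0, N7=1 → 1 — eliminated
  N4 stuck-at-1: N1=1, N2=0, N3=1, N4=1 [stuck-at-1], N5=0, N6=1, N7=0 → 0 — matches
  N1 stuck-at-0: N1=0 [stuck-at-0], N2=0, N3=1, N4=0, N5=1, N6=0, N7=1 → 1 — eliminated
Only N4 stuck-at-1 reproduces the observed 0.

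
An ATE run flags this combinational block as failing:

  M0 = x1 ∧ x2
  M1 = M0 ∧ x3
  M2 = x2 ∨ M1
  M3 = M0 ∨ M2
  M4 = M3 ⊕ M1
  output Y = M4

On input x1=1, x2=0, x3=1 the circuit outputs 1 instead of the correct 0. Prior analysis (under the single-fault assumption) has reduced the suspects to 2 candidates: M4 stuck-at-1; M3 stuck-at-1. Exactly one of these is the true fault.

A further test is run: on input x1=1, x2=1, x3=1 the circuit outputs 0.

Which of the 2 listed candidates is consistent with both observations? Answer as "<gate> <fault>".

M3 stuck-at-1

Evaluate each candidate on input x1=1, x2=1, x3=1:
  M4 stuck-at-1: M0=1, M1=1, M2=1, M3=1, M4=1 [stuck-at-1] → 1 — eliminated
  M3 stuck-at-1: M0=1, M1=1, M2=1, M3=1 [stuck-at-1], M4=0 → 0 — matches
Only M3 stuck-at-1 reproduces the observed 0.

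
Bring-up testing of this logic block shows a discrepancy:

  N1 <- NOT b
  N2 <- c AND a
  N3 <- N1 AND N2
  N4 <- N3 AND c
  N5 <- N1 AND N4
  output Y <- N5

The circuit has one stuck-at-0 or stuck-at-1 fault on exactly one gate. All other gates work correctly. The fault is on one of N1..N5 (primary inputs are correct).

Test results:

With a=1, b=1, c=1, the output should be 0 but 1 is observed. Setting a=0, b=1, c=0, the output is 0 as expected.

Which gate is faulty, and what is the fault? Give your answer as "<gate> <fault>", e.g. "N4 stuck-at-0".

Fault-free values for test 1 (a=1, b=1, c=1): N1=0, N2=1, N3=0, N4=0, N5=0, giving Y=0. Observed 1.
Test 1: faults giving observed 1 are {N1 stuck-at-1, N5 stuck-at-1}.
Test 2 (a=0, b=1, c=0): fault-free N1=0, N2=0, N3=0, N4=0, N5=0 → 0; observed 0. Eliminates N5 stuck-at-1.
Only N1 stuck-at-1 is consistent with every test.

N1 stuck-at-1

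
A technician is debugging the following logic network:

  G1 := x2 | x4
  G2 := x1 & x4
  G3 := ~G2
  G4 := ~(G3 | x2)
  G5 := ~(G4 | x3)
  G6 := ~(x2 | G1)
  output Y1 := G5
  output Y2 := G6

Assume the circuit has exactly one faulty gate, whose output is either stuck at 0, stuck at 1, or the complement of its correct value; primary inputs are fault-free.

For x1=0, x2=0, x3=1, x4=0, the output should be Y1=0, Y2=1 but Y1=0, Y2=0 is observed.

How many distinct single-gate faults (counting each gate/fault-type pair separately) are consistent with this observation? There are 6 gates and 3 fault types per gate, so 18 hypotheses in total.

4

Fault-free: G1=0, G2=0, G3=1, G4=0, G5=0, G6=1 → Y1=0, Y2=1. Observed Y1=0, Y2=0.
  G1: stuck-at-1, inverted output ✓; others ✗
  G2: none of the 3 fault types match ✗
  G3: none of the 3 fault types match ✗
  G4: none of the 3 fault types match ✗
  G5: none of the 3 fault types match ✗
  G6: stuck-at-0, inverted output ✓; others ✗
Consistent faults: {G1 stuck-at-1, G1 inverted output, G6 stuck-at-0, G6 inverted output} — 4 in all.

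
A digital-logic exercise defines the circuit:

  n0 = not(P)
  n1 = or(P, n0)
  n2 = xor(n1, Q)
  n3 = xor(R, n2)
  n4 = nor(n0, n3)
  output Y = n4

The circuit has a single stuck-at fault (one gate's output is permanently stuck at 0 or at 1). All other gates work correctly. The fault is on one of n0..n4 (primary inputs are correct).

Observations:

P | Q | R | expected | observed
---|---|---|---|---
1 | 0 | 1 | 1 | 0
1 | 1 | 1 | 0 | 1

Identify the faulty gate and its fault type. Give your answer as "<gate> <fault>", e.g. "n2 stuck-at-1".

n1 stuck-at-0

Fault-free values for test 1 (P=1, Q=0, R=1): n0=0, n1=1, n2=1, n3=0, n4=1, giving Y=1. Observed 0.
Test 1: faults giving observed 0 are {n0 stuck-at-1, n1 stuck-at-0, n2 stuck-at-0, n3 stuck-at-1, n4 stuck-at-0}.
Test 2 (P=1, Q=1, R=1): fault-free n0=0, n1=1, n2=0, n3=1, n4=0 → 0; observed 1. Eliminates n0 stuck-at-1, n2 stuck-at-0, n3 stuck-at-1, n4 stuck-at-0.
Only n1 stuck-at-0 is consistent with every test.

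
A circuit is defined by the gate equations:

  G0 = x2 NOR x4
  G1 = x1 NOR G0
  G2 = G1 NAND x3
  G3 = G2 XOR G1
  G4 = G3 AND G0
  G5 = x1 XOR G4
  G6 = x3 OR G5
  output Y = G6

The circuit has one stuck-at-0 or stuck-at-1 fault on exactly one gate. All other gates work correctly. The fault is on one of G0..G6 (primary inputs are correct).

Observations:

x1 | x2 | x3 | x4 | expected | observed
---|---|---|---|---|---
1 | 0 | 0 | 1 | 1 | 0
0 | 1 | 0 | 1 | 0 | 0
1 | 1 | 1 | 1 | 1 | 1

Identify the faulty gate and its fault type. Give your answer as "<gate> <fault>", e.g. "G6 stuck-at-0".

G5 stuck-at-0

Fault-free values for test 1 (x1=1, x2=0, x3=0, x4=1): G0=0, G1=0, G2=1, G3=1, G4=0, G5=1, G6=1, giving Y=1. Observed 0.
Test 1: faults giving observed 0 are {G0 stuck-at-1, G4 stuck-at-1, G5 stuck-at-0, G6 stuck-at-0}.
Test 2 (x1=0, x2=1, x3=0, x4=1): fault-free G0=0, G1=1, G2=1, G3=0, G4=0, G5=0, G6=0 → 0; observed 0. Eliminates G0 stuck-at-1, G4 stuck-at-1.
Test 3 (x1=1, x2=1, x3=1, x4=1): fault-free G0=0, G1=0, G2=1, G3=1, G4=0, G5=1, G6=1 → 1; observed 1. Eliminates G6 stuck-at-0.
Only G5 stuck-at-0 is consistent with every test.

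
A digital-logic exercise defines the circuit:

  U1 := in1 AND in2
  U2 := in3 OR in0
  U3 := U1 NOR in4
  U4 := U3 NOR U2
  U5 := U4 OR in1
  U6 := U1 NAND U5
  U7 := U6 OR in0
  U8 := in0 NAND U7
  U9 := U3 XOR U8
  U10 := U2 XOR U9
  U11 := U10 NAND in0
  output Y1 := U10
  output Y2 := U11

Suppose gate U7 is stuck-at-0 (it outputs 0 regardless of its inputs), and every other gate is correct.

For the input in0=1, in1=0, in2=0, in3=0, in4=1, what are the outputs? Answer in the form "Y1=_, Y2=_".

Propagate with U7 forced: U1=0, U2=1, U3=0, U4=0, U5=0, U6=1, U7=0 [stuck-at-0], U8=1, U9=1, U10=0, U11=1.
So the outputs are Y1=0, Y2=1. (Without the fault they would be Y1=1, Y2=0.)

Y1=0, Y2=1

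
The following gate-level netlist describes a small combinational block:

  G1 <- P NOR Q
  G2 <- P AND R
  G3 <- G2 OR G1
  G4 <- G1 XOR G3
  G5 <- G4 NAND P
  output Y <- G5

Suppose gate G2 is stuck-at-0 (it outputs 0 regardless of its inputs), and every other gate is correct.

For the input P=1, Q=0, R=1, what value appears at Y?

1

Propagate with G2 forced: G1=0, G2=0 [stuck-at-0], G3=0, G4=0, G5=1.
So Y = 1. (Without the fault it would be 0.)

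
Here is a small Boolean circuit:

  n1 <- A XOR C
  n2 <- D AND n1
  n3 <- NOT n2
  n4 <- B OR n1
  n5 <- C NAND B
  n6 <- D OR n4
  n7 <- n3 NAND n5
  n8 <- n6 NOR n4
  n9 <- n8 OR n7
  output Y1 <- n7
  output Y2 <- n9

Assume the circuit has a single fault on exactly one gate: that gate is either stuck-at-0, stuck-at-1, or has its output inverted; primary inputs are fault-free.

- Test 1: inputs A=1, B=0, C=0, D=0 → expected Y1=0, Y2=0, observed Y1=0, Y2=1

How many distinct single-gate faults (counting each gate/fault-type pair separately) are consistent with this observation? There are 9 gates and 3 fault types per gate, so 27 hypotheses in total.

Fault-free: n1=1, n2=0, n3=1, n4=1, n5=1, n6=1, n7=0, n8=0, n9=0 → Y1=0, Y2=0. Observed Y1=0, Y2=1.
  n1: stuck-at-0, inverted output ✓; others ✗
  n2: none of the 3 fault types match ✗
  n3: none of the 3 fault types match ✗
  n4: stuck-at-0, inverted output ✓; others ✗
  n5: none of the 3 fault types match ✗
  n6: none of the 3 fault types match ✗
  n7: none of the 3 fault types match ✗
  n8: stuck-at-1, inverted output ✓; others ✗
  n9: stuck-at-1, inverted output ✓; others ✗
Consistent faults: {n1 stuck-at-0, n1 inverted output, n4 stuck-at-0, n4 inverted output, n8 stuck-at-1, n8 inverted output, n9 stuck-at-1, n9 inverted output} — 8 in all.

8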